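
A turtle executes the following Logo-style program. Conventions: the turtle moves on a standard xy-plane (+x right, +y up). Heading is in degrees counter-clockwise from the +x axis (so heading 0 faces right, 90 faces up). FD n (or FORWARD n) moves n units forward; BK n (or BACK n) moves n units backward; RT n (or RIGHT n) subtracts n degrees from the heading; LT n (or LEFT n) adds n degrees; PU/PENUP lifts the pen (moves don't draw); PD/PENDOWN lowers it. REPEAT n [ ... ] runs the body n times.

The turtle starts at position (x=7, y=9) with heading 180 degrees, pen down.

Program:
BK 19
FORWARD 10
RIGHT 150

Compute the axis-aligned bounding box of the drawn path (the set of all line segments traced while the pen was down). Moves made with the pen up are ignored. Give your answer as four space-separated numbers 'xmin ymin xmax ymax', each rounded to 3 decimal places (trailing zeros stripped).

Answer: 7 9 26 9

Derivation:
Executing turtle program step by step:
Start: pos=(7,9), heading=180, pen down
BK 19: (7,9) -> (26,9) [heading=180, draw]
FD 10: (26,9) -> (16,9) [heading=180, draw]
RT 150: heading 180 -> 30
Final: pos=(16,9), heading=30, 2 segment(s) drawn

Segment endpoints: x in {7, 16, 26}, y in {9, 9}
xmin=7, ymin=9, xmax=26, ymax=9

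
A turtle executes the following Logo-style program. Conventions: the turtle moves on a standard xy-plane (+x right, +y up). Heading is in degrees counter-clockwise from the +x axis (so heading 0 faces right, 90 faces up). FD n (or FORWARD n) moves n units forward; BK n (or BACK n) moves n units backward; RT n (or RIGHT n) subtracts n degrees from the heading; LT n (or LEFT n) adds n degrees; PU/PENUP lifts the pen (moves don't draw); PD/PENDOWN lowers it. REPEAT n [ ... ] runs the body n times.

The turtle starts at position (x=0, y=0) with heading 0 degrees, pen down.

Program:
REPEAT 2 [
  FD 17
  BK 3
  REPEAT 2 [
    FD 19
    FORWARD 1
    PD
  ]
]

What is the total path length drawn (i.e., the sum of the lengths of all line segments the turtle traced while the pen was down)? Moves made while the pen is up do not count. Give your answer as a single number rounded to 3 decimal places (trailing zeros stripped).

Answer: 120

Derivation:
Executing turtle program step by step:
Start: pos=(0,0), heading=0, pen down
REPEAT 2 [
  -- iteration 1/2 --
  FD 17: (0,0) -> (17,0) [heading=0, draw]
  BK 3: (17,0) -> (14,0) [heading=0, draw]
  REPEAT 2 [
    -- iteration 1/2 --
    FD 19: (14,0) -> (33,0) [heading=0, draw]
    FD 1: (33,0) -> (34,0) [heading=0, draw]
    PD: pen down
    -- iteration 2/2 --
    FD 19: (34,0) -> (53,0) [heading=0, draw]
    FD 1: (53,0) -> (54,0) [heading=0, draw]
    PD: pen down
  ]
  -- iteration 2/2 --
  FD 17: (54,0) -> (71,0) [heading=0, draw]
  BK 3: (71,0) -> (68,0) [heading=0, draw]
  REPEAT 2 [
    -- iteration 1/2 --
    FD 19: (68,0) -> (87,0) [heading=0, draw]
    FD 1: (87,0) -> (88,0) [heading=0, draw]
    PD: pen down
    -- iteration 2/2 --
    FD 19: (88,0) -> (107,0) [heading=0, draw]
    FD 1: (107,0) -> (108,0) [heading=0, draw]
    PD: pen down
  ]
]
Final: pos=(108,0), heading=0, 12 segment(s) drawn

Segment lengths:
  seg 1: (0,0) -> (17,0), length = 17
  seg 2: (17,0) -> (14,0), length = 3
  seg 3: (14,0) -> (33,0), length = 19
  seg 4: (33,0) -> (34,0), length = 1
  seg 5: (34,0) -> (53,0), length = 19
  seg 6: (53,0) -> (54,0), length = 1
  seg 7: (54,0) -> (71,0), length = 17
  seg 8: (71,0) -> (68,0), length = 3
  seg 9: (68,0) -> (87,0), length = 19
  seg 10: (87,0) -> (88,0), length = 1
  seg 11: (88,0) -> (107,0), length = 19
  seg 12: (107,0) -> (108,0), length = 1
Total = 120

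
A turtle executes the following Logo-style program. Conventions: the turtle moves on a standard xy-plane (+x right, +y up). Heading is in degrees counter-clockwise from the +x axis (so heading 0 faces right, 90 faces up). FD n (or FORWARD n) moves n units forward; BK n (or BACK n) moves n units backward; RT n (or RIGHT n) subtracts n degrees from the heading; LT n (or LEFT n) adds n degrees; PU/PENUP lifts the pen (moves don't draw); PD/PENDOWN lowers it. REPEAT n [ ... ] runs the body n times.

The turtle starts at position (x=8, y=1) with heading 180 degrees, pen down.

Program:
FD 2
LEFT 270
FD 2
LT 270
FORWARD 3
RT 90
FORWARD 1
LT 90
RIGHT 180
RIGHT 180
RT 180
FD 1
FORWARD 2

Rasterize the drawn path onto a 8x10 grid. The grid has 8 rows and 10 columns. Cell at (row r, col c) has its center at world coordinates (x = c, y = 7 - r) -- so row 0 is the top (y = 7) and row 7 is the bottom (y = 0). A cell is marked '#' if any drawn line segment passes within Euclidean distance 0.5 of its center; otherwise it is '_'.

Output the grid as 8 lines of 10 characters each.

Answer: __________
__________
__________
__________
______####
______####
______###_
__________

Derivation:
Segment 0: (8,1) -> (6,1)
Segment 1: (6,1) -> (6,3)
Segment 2: (6,3) -> (9,3)
Segment 3: (9,3) -> (9,2)
Segment 4: (9,2) -> (8,2)
Segment 5: (8,2) -> (6,2)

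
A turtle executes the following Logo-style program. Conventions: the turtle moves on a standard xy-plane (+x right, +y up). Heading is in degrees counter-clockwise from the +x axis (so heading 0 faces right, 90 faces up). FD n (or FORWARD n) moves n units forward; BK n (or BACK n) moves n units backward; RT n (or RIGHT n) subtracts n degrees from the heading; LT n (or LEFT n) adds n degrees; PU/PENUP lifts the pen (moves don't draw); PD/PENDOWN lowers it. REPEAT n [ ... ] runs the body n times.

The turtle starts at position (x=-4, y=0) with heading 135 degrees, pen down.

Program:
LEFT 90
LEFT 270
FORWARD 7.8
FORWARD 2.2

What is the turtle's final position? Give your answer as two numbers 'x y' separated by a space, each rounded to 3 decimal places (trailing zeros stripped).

Executing turtle program step by step:
Start: pos=(-4,0), heading=135, pen down
LT 90: heading 135 -> 225
LT 270: heading 225 -> 135
FD 7.8: (-4,0) -> (-9.515,5.515) [heading=135, draw]
FD 2.2: (-9.515,5.515) -> (-11.071,7.071) [heading=135, draw]
Final: pos=(-11.071,7.071), heading=135, 2 segment(s) drawn

Answer: -11.071 7.071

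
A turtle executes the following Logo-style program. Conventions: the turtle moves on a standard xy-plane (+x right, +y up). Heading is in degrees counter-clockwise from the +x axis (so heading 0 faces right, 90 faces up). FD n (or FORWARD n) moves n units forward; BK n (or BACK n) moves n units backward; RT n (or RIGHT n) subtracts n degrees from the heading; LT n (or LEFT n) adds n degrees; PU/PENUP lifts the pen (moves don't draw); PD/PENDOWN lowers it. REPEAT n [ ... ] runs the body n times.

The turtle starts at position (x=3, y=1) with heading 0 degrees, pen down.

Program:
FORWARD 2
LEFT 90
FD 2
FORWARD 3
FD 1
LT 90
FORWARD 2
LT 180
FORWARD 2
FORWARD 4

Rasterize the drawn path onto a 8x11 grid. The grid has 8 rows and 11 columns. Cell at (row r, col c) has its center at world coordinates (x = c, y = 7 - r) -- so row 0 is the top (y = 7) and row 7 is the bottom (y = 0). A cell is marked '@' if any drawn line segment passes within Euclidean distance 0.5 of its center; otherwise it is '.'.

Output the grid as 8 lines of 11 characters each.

Answer: ...@@@@@@@.
.....@.....
.....@.....
.....@.....
.....@.....
.....@.....
...@@@.....
...........

Derivation:
Segment 0: (3,1) -> (5,1)
Segment 1: (5,1) -> (5,3)
Segment 2: (5,3) -> (5,6)
Segment 3: (5,6) -> (5,7)
Segment 4: (5,7) -> (3,7)
Segment 5: (3,7) -> (5,7)
Segment 6: (5,7) -> (9,7)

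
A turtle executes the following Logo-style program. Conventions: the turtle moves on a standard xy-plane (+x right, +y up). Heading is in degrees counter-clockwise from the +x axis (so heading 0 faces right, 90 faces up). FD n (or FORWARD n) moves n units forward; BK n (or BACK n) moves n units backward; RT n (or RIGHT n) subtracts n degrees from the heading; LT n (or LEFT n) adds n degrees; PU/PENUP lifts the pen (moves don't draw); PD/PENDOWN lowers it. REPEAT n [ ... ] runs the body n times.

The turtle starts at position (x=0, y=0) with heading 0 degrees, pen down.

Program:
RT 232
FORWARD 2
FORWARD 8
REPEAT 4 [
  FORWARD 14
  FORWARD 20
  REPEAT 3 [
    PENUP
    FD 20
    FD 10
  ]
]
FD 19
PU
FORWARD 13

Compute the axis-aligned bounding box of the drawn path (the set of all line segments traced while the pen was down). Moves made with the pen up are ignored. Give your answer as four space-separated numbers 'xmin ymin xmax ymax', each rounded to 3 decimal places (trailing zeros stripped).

Executing turtle program step by step:
Start: pos=(0,0), heading=0, pen down
RT 232: heading 0 -> 128
FD 2: (0,0) -> (-1.231,1.576) [heading=128, draw]
FD 8: (-1.231,1.576) -> (-6.157,7.88) [heading=128, draw]
REPEAT 4 [
  -- iteration 1/4 --
  FD 14: (-6.157,7.88) -> (-14.776,18.912) [heading=128, draw]
  FD 20: (-14.776,18.912) -> (-27.089,34.672) [heading=128, draw]
  REPEAT 3 [
    -- iteration 1/3 --
    PU: pen up
    FD 20: (-27.089,34.672) -> (-39.402,50.433) [heading=128, move]
    FD 10: (-39.402,50.433) -> (-45.559,58.313) [heading=128, move]
    -- iteration 2/3 --
    PU: pen up
    FD 20: (-45.559,58.313) -> (-57.872,74.073) [heading=128, move]
    FD 10: (-57.872,74.073) -> (-64.029,81.953) [heading=128, move]
    -- iteration 3/3 --
    PU: pen up
    FD 20: (-64.029,81.953) -> (-76.342,97.713) [heading=128, move]
    FD 10: (-76.342,97.713) -> (-82.499,105.593) [heading=128, move]
  ]
  -- iteration 2/4 --
  FD 14: (-82.499,105.593) -> (-91.118,116.626) [heading=128, move]
  FD 20: (-91.118,116.626) -> (-103.431,132.386) [heading=128, move]
  REPEAT 3 [
    -- iteration 1/3 --
    PU: pen up
    FD 20: (-103.431,132.386) -> (-115.744,148.146) [heading=128, move]
    FD 10: (-115.744,148.146) -> (-121.901,156.026) [heading=128, move]
    -- iteration 2/3 --
    PU: pen up
    FD 20: (-121.901,156.026) -> (-134.214,171.786) [heading=128, move]
    FD 10: (-134.214,171.786) -> (-140.371,179.666) [heading=128, move]
    -- iteration 3/3 --
    PU: pen up
    FD 20: (-140.371,179.666) -> (-152.684,195.427) [heading=128, move]
    FD 10: (-152.684,195.427) -> (-158.841,203.307) [heading=128, move]
  ]
  -- iteration 3/4 --
  FD 14: (-158.841,203.307) -> (-167.46,214.339) [heading=128, move]
  FD 20: (-167.46,214.339) -> (-179.773,230.099) [heading=128, move]
  REPEAT 3 [
    -- iteration 1/3 --
    PU: pen up
    FD 20: (-179.773,230.099) -> (-192.086,245.859) [heading=128, move]
    FD 10: (-192.086,245.859) -> (-198.243,253.739) [heading=128, move]
    -- iteration 2/3 --
    PU: pen up
    FD 20: (-198.243,253.739) -> (-210.556,269.5) [heading=128, move]
    FD 10: (-210.556,269.5) -> (-216.713,277.38) [heading=128, move]
    -- iteration 3/3 --
    PU: pen up
    FD 20: (-216.713,277.38) -> (-229.026,293.14) [heading=128, move]
    FD 10: (-229.026,293.14) -> (-235.183,301.02) [heading=128, move]
  ]
  -- iteration 4/4 --
  FD 14: (-235.183,301.02) -> (-243.802,312.052) [heading=128, move]
  FD 20: (-243.802,312.052) -> (-256.115,327.812) [heading=128, move]
  REPEAT 3 [
    -- iteration 1/3 --
    PU: pen up
    FD 20: (-256.115,327.812) -> (-268.428,343.573) [heading=128, move]
    FD 10: (-268.428,343.573) -> (-274.585,351.453) [heading=128, move]
    -- iteration 2/3 --
    PU: pen up
    FD 20: (-274.585,351.453) -> (-286.898,367.213) [heading=128, move]
    FD 10: (-286.898,367.213) -> (-293.055,375.093) [heading=128, move]
    -- iteration 3/3 --
    PU: pen up
    FD 20: (-293.055,375.093) -> (-305.368,390.853) [heading=128, move]
    FD 10: (-305.368,390.853) -> (-311.525,398.733) [heading=128, move]
  ]
]
FD 19: (-311.525,398.733) -> (-323.222,413.706) [heading=128, move]
PU: pen up
FD 13: (-323.222,413.706) -> (-331.226,423.95) [heading=128, move]
Final: pos=(-331.226,423.95), heading=128, 4 segment(s) drawn

Segment endpoints: x in {-27.089, -14.776, -6.157, -1.231, 0}, y in {0, 1.576, 7.88, 18.912, 34.672}
xmin=-27.089, ymin=0, xmax=0, ymax=34.672

Answer: -27.089 0 0 34.672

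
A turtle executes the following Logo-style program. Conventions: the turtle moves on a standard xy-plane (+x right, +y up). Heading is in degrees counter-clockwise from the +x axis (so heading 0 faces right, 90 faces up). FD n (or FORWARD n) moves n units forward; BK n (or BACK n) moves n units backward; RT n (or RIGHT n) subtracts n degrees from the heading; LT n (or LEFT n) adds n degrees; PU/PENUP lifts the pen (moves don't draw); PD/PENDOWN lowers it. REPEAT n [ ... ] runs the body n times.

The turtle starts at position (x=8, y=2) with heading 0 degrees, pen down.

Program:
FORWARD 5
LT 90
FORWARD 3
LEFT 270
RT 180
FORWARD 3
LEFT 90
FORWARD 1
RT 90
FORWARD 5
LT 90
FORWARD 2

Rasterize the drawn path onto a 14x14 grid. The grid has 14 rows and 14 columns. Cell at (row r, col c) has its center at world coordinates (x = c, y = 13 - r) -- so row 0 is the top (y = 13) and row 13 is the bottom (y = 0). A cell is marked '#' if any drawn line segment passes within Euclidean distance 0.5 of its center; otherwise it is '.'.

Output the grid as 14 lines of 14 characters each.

Segment 0: (8,2) -> (13,2)
Segment 1: (13,2) -> (13,5)
Segment 2: (13,5) -> (10,5)
Segment 3: (10,5) -> (10,4)
Segment 4: (10,4) -> (5,4)
Segment 5: (5,4) -> (5,2)

Answer: ..............
..............
..............
..............
..............
..............
..............
..............
..........####
.....######..#
.....#.......#
.....#..######
..............
..............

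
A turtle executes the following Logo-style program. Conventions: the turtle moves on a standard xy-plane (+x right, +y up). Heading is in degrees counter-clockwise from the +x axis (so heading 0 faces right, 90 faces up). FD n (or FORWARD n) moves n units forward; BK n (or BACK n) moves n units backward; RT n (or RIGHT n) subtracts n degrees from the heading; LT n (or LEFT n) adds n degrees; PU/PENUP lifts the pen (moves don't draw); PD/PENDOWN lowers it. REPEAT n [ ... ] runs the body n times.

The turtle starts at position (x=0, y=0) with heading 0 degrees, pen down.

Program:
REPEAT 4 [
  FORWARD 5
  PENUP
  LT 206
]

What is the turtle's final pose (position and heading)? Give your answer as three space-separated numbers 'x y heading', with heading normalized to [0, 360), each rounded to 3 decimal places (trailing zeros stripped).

Answer: 2.545 -3.143 104

Derivation:
Executing turtle program step by step:
Start: pos=(0,0), heading=0, pen down
REPEAT 4 [
  -- iteration 1/4 --
  FD 5: (0,0) -> (5,0) [heading=0, draw]
  PU: pen up
  LT 206: heading 0 -> 206
  -- iteration 2/4 --
  FD 5: (5,0) -> (0.506,-2.192) [heading=206, move]
  PU: pen up
  LT 206: heading 206 -> 52
  -- iteration 3/4 --
  FD 5: (0.506,-2.192) -> (3.584,1.748) [heading=52, move]
  PU: pen up
  LT 206: heading 52 -> 258
  -- iteration 4/4 --
  FD 5: (3.584,1.748) -> (2.545,-3.143) [heading=258, move]
  PU: pen up
  LT 206: heading 258 -> 104
]
Final: pos=(2.545,-3.143), heading=104, 1 segment(s) drawn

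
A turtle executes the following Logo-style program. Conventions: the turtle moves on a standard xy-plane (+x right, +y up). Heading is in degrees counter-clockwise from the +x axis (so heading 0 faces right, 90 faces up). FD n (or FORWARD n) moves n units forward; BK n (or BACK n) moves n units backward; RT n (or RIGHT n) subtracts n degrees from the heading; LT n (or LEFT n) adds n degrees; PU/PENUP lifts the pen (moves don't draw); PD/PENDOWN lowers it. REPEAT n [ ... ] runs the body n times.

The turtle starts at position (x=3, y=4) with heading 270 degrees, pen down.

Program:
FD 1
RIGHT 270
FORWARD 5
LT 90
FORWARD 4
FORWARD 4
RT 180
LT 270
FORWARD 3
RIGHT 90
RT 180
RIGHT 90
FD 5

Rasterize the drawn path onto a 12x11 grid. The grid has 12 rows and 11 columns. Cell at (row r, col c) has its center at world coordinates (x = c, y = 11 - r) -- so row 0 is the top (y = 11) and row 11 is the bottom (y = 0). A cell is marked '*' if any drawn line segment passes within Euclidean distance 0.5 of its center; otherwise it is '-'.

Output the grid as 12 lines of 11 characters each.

Segment 0: (3,4) -> (3,3)
Segment 1: (3,3) -> (8,3)
Segment 2: (8,3) -> (8,7)
Segment 3: (8,7) -> (8,11)
Segment 4: (8,11) -> (5,11)
Segment 5: (5,11) -> (0,11)

Answer: *********--
--------*--
--------*--
--------*--
--------*--
--------*--
--------*--
---*----*--
---******--
-----------
-----------
-----------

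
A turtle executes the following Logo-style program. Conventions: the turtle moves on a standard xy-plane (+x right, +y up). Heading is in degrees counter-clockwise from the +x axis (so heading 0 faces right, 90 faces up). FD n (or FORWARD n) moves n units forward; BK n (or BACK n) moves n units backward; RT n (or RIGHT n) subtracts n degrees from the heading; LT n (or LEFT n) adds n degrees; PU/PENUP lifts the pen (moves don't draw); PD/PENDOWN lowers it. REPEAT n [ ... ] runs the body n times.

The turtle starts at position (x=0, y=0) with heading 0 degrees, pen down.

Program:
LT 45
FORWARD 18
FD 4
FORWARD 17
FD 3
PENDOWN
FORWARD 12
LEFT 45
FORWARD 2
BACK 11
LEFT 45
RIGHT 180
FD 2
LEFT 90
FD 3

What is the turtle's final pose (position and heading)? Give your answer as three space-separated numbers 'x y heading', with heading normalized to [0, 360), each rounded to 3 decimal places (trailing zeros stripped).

Executing turtle program step by step:
Start: pos=(0,0), heading=0, pen down
LT 45: heading 0 -> 45
FD 18: (0,0) -> (12.728,12.728) [heading=45, draw]
FD 4: (12.728,12.728) -> (15.556,15.556) [heading=45, draw]
FD 17: (15.556,15.556) -> (27.577,27.577) [heading=45, draw]
FD 3: (27.577,27.577) -> (29.698,29.698) [heading=45, draw]
PD: pen down
FD 12: (29.698,29.698) -> (38.184,38.184) [heading=45, draw]
LT 45: heading 45 -> 90
FD 2: (38.184,38.184) -> (38.184,40.184) [heading=90, draw]
BK 11: (38.184,40.184) -> (38.184,29.184) [heading=90, draw]
LT 45: heading 90 -> 135
RT 180: heading 135 -> 315
FD 2: (38.184,29.184) -> (39.598,27.77) [heading=315, draw]
LT 90: heading 315 -> 45
FD 3: (39.598,27.77) -> (41.719,29.891) [heading=45, draw]
Final: pos=(41.719,29.891), heading=45, 9 segment(s) drawn

Answer: 41.719 29.891 45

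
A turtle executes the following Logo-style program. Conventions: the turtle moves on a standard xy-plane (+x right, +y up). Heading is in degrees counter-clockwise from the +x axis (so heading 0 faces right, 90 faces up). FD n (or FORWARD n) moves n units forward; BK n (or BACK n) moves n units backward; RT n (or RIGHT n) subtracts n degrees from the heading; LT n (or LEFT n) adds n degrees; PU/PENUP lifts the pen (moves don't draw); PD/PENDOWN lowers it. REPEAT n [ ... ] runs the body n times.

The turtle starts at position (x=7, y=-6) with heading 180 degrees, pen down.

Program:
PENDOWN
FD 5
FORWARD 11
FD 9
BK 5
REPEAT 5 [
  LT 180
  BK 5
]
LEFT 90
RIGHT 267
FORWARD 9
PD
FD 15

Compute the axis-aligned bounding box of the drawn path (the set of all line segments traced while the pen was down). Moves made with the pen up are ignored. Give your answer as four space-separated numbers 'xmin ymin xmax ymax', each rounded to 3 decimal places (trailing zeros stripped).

Answer: -41.967 -7.256 7 -6

Derivation:
Executing turtle program step by step:
Start: pos=(7,-6), heading=180, pen down
PD: pen down
FD 5: (7,-6) -> (2,-6) [heading=180, draw]
FD 11: (2,-6) -> (-9,-6) [heading=180, draw]
FD 9: (-9,-6) -> (-18,-6) [heading=180, draw]
BK 5: (-18,-6) -> (-13,-6) [heading=180, draw]
REPEAT 5 [
  -- iteration 1/5 --
  LT 180: heading 180 -> 0
  BK 5: (-13,-6) -> (-18,-6) [heading=0, draw]
  -- iteration 2/5 --
  LT 180: heading 0 -> 180
  BK 5: (-18,-6) -> (-13,-6) [heading=180, draw]
  -- iteration 3/5 --
  LT 180: heading 180 -> 0
  BK 5: (-13,-6) -> (-18,-6) [heading=0, draw]
  -- iteration 4/5 --
  LT 180: heading 0 -> 180
  BK 5: (-18,-6) -> (-13,-6) [heading=180, draw]
  -- iteration 5/5 --
  LT 180: heading 180 -> 0
  BK 5: (-13,-6) -> (-18,-6) [heading=0, draw]
]
LT 90: heading 0 -> 90
RT 267: heading 90 -> 183
FD 9: (-18,-6) -> (-26.988,-6.471) [heading=183, draw]
PD: pen down
FD 15: (-26.988,-6.471) -> (-41.967,-7.256) [heading=183, draw]
Final: pos=(-41.967,-7.256), heading=183, 11 segment(s) drawn

Segment endpoints: x in {-41.967, -26.988, -18, -13, -9, 2, 7}, y in {-7.256, -6.471, -6, -6, -6, -6, -6, -6, -6}
xmin=-41.967, ymin=-7.256, xmax=7, ymax=-6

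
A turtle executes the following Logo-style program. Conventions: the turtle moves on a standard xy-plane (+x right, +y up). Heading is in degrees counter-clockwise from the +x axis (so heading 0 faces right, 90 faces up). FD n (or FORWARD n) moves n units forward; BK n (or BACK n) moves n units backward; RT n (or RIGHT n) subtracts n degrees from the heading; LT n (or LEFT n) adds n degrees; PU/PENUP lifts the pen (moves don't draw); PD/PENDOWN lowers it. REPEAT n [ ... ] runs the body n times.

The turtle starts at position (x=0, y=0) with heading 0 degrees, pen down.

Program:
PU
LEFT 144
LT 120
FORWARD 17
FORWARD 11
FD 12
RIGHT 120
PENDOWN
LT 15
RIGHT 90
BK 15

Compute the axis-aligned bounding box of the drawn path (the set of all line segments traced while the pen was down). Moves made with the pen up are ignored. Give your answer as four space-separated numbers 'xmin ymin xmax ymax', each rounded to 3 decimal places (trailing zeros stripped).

Executing turtle program step by step:
Start: pos=(0,0), heading=0, pen down
PU: pen up
LT 144: heading 0 -> 144
LT 120: heading 144 -> 264
FD 17: (0,0) -> (-1.777,-16.907) [heading=264, move]
FD 11: (-1.777,-16.907) -> (-2.927,-27.847) [heading=264, move]
FD 12: (-2.927,-27.847) -> (-4.181,-39.781) [heading=264, move]
RT 120: heading 264 -> 144
PD: pen down
LT 15: heading 144 -> 159
RT 90: heading 159 -> 69
BK 15: (-4.181,-39.781) -> (-9.557,-53.785) [heading=69, draw]
Final: pos=(-9.557,-53.785), heading=69, 1 segment(s) drawn

Segment endpoints: x in {-9.557, -4.181}, y in {-53.785, -39.781}
xmin=-9.557, ymin=-53.785, xmax=-4.181, ymax=-39.781

Answer: -9.557 -53.785 -4.181 -39.781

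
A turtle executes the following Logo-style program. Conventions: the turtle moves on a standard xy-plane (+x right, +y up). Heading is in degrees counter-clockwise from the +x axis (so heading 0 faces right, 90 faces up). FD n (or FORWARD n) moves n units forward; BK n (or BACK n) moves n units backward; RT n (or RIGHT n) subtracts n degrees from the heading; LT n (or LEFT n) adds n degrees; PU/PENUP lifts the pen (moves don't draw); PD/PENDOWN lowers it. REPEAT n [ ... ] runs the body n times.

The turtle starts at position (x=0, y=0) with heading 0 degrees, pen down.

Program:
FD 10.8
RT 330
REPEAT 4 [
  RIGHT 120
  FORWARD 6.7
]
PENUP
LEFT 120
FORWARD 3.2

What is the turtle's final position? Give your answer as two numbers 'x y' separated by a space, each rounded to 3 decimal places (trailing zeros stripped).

Answer: 13.571 -5.1

Derivation:
Executing turtle program step by step:
Start: pos=(0,0), heading=0, pen down
FD 10.8: (0,0) -> (10.8,0) [heading=0, draw]
RT 330: heading 0 -> 30
REPEAT 4 [
  -- iteration 1/4 --
  RT 120: heading 30 -> 270
  FD 6.7: (10.8,0) -> (10.8,-6.7) [heading=270, draw]
  -- iteration 2/4 --
  RT 120: heading 270 -> 150
  FD 6.7: (10.8,-6.7) -> (4.998,-3.35) [heading=150, draw]
  -- iteration 3/4 --
  RT 120: heading 150 -> 30
  FD 6.7: (4.998,-3.35) -> (10.8,0) [heading=30, draw]
  -- iteration 4/4 --
  RT 120: heading 30 -> 270
  FD 6.7: (10.8,0) -> (10.8,-6.7) [heading=270, draw]
]
PU: pen up
LT 120: heading 270 -> 30
FD 3.2: (10.8,-6.7) -> (13.571,-5.1) [heading=30, move]
Final: pos=(13.571,-5.1), heading=30, 5 segment(s) drawn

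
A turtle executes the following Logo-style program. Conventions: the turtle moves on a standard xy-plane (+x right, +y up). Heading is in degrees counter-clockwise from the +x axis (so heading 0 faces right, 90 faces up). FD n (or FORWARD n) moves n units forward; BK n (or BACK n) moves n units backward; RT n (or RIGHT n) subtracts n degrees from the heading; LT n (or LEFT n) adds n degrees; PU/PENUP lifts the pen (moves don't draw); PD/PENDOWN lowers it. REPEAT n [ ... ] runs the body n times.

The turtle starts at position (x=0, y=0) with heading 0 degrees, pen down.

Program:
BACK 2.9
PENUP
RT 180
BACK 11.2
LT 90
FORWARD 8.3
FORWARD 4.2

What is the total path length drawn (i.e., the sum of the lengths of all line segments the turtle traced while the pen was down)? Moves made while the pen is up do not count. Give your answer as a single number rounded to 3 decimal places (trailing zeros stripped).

Executing turtle program step by step:
Start: pos=(0,0), heading=0, pen down
BK 2.9: (0,0) -> (-2.9,0) [heading=0, draw]
PU: pen up
RT 180: heading 0 -> 180
BK 11.2: (-2.9,0) -> (8.3,0) [heading=180, move]
LT 90: heading 180 -> 270
FD 8.3: (8.3,0) -> (8.3,-8.3) [heading=270, move]
FD 4.2: (8.3,-8.3) -> (8.3,-12.5) [heading=270, move]
Final: pos=(8.3,-12.5), heading=270, 1 segment(s) drawn

Segment lengths:
  seg 1: (0,0) -> (-2.9,0), length = 2.9
Total = 2.9

Answer: 2.9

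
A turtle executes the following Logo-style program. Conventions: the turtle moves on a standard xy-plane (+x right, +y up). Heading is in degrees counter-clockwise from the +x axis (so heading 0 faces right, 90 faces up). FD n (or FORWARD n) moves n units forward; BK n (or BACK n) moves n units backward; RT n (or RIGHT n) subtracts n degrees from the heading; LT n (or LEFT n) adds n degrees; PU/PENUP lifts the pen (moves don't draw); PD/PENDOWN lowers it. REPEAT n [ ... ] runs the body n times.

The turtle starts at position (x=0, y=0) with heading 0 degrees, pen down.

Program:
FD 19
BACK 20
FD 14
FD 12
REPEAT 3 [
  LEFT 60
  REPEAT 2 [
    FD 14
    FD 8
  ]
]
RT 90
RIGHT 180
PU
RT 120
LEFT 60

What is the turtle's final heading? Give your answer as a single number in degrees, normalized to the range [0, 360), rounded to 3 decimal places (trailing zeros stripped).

Executing turtle program step by step:
Start: pos=(0,0), heading=0, pen down
FD 19: (0,0) -> (19,0) [heading=0, draw]
BK 20: (19,0) -> (-1,0) [heading=0, draw]
FD 14: (-1,0) -> (13,0) [heading=0, draw]
FD 12: (13,0) -> (25,0) [heading=0, draw]
REPEAT 3 [
  -- iteration 1/3 --
  LT 60: heading 0 -> 60
  REPEAT 2 [
    -- iteration 1/2 --
    FD 14: (25,0) -> (32,12.124) [heading=60, draw]
    FD 8: (32,12.124) -> (36,19.053) [heading=60, draw]
    -- iteration 2/2 --
    FD 14: (36,19.053) -> (43,31.177) [heading=60, draw]
    FD 8: (43,31.177) -> (47,38.105) [heading=60, draw]
  ]
  -- iteration 2/3 --
  LT 60: heading 60 -> 120
  REPEAT 2 [
    -- iteration 1/2 --
    FD 14: (47,38.105) -> (40,50.229) [heading=120, draw]
    FD 8: (40,50.229) -> (36,57.158) [heading=120, draw]
    -- iteration 2/2 --
    FD 14: (36,57.158) -> (29,69.282) [heading=120, draw]
    FD 8: (29,69.282) -> (25,76.21) [heading=120, draw]
  ]
  -- iteration 3/3 --
  LT 60: heading 120 -> 180
  REPEAT 2 [
    -- iteration 1/2 --
    FD 14: (25,76.21) -> (11,76.21) [heading=180, draw]
    FD 8: (11,76.21) -> (3,76.21) [heading=180, draw]
    -- iteration 2/2 --
    FD 14: (3,76.21) -> (-11,76.21) [heading=180, draw]
    FD 8: (-11,76.21) -> (-19,76.21) [heading=180, draw]
  ]
]
RT 90: heading 180 -> 90
RT 180: heading 90 -> 270
PU: pen up
RT 120: heading 270 -> 150
LT 60: heading 150 -> 210
Final: pos=(-19,76.21), heading=210, 16 segment(s) drawn

Answer: 210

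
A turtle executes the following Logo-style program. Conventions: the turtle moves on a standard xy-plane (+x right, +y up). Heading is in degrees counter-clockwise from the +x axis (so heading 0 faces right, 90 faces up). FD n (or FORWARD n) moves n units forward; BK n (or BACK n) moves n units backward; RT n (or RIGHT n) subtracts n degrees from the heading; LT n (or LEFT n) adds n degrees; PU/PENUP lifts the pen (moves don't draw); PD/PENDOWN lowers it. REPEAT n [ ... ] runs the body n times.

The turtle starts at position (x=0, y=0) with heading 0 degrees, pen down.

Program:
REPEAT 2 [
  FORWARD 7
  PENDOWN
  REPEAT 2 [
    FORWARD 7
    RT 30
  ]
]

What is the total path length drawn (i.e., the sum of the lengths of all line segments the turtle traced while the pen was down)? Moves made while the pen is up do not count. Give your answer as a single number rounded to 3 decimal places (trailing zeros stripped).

Answer: 42

Derivation:
Executing turtle program step by step:
Start: pos=(0,0), heading=0, pen down
REPEAT 2 [
  -- iteration 1/2 --
  FD 7: (0,0) -> (7,0) [heading=0, draw]
  PD: pen down
  REPEAT 2 [
    -- iteration 1/2 --
    FD 7: (7,0) -> (14,0) [heading=0, draw]
    RT 30: heading 0 -> 330
    -- iteration 2/2 --
    FD 7: (14,0) -> (20.062,-3.5) [heading=330, draw]
    RT 30: heading 330 -> 300
  ]
  -- iteration 2/2 --
  FD 7: (20.062,-3.5) -> (23.562,-9.562) [heading=300, draw]
  PD: pen down
  REPEAT 2 [
    -- iteration 1/2 --
    FD 7: (23.562,-9.562) -> (27.062,-15.624) [heading=300, draw]
    RT 30: heading 300 -> 270
    -- iteration 2/2 --
    FD 7: (27.062,-15.624) -> (27.062,-22.624) [heading=270, draw]
    RT 30: heading 270 -> 240
  ]
]
Final: pos=(27.062,-22.624), heading=240, 6 segment(s) drawn

Segment lengths:
  seg 1: (0,0) -> (7,0), length = 7
  seg 2: (7,0) -> (14,0), length = 7
  seg 3: (14,0) -> (20.062,-3.5), length = 7
  seg 4: (20.062,-3.5) -> (23.562,-9.562), length = 7
  seg 5: (23.562,-9.562) -> (27.062,-15.624), length = 7
  seg 6: (27.062,-15.624) -> (27.062,-22.624), length = 7
Total = 42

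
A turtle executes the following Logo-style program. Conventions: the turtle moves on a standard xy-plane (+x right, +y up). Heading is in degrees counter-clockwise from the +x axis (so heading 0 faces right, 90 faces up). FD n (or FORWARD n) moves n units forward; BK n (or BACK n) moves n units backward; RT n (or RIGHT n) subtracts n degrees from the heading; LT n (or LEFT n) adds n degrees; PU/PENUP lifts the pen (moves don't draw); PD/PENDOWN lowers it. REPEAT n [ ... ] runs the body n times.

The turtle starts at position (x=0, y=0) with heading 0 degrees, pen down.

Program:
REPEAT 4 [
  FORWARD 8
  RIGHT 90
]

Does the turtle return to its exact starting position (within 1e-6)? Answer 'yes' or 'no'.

Executing turtle program step by step:
Start: pos=(0,0), heading=0, pen down
REPEAT 4 [
  -- iteration 1/4 --
  FD 8: (0,0) -> (8,0) [heading=0, draw]
  RT 90: heading 0 -> 270
  -- iteration 2/4 --
  FD 8: (8,0) -> (8,-8) [heading=270, draw]
  RT 90: heading 270 -> 180
  -- iteration 3/4 --
  FD 8: (8,-8) -> (0,-8) [heading=180, draw]
  RT 90: heading 180 -> 90
  -- iteration 4/4 --
  FD 8: (0,-8) -> (0,0) [heading=90, draw]
  RT 90: heading 90 -> 0
]
Final: pos=(0,0), heading=0, 4 segment(s) drawn

Start position: (0, 0)
Final position: (0, 0)
Distance = 0; < 1e-6 -> CLOSED

Answer: yes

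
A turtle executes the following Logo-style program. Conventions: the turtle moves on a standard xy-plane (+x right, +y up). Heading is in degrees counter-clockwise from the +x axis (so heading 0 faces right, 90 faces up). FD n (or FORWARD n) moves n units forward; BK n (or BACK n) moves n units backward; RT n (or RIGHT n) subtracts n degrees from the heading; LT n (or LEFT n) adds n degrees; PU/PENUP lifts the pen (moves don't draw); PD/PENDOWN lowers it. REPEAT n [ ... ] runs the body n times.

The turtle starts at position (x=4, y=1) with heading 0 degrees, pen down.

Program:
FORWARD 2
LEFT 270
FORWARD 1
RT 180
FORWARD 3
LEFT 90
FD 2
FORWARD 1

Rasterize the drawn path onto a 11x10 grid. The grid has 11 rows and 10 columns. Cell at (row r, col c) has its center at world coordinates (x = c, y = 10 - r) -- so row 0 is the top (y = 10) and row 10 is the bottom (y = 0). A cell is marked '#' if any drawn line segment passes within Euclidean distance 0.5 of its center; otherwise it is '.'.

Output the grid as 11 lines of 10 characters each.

Segment 0: (4,1) -> (6,1)
Segment 1: (6,1) -> (6,0)
Segment 2: (6,0) -> (6,3)
Segment 3: (6,3) -> (4,3)
Segment 4: (4,3) -> (3,3)

Answer: ..........
..........
..........
..........
..........
..........
..........
...####...
......#...
....###...
......#...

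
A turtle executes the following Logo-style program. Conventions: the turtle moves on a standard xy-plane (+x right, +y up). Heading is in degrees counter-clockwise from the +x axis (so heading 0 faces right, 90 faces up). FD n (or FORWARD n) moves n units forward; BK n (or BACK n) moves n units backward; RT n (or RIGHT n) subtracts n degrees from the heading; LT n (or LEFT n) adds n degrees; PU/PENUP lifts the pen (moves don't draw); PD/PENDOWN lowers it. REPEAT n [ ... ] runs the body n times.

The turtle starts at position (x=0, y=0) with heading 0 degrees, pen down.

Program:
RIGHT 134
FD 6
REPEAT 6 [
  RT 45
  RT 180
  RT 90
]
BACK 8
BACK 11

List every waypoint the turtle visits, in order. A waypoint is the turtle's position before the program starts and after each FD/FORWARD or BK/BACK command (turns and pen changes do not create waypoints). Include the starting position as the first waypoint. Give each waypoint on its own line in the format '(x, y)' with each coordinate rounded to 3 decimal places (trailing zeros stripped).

Executing turtle program step by step:
Start: pos=(0,0), heading=0, pen down
RT 134: heading 0 -> 226
FD 6: (0,0) -> (-4.168,-4.316) [heading=226, draw]
REPEAT 6 [
  -- iteration 1/6 --
  RT 45: heading 226 -> 181
  RT 180: heading 181 -> 1
  RT 90: heading 1 -> 271
  -- iteration 2/6 --
  RT 45: heading 271 -> 226
  RT 180: heading 226 -> 46
  RT 90: heading 46 -> 316
  -- iteration 3/6 --
  RT 45: heading 316 -> 271
  RT 180: heading 271 -> 91
  RT 90: heading 91 -> 1
  -- iteration 4/6 --
  RT 45: heading 1 -> 316
  RT 180: heading 316 -> 136
  RT 90: heading 136 -> 46
  -- iteration 5/6 --
  RT 45: heading 46 -> 1
  RT 180: heading 1 -> 181
  RT 90: heading 181 -> 91
  -- iteration 6/6 --
  RT 45: heading 91 -> 46
  RT 180: heading 46 -> 226
  RT 90: heading 226 -> 136
]
BK 8: (-4.168,-4.316) -> (1.587,-9.873) [heading=136, draw]
BK 11: (1.587,-9.873) -> (9.5,-17.515) [heading=136, draw]
Final: pos=(9.5,-17.515), heading=136, 3 segment(s) drawn
Waypoints (4 total):
(0, 0)
(-4.168, -4.316)
(1.587, -9.873)
(9.5, -17.515)

Answer: (0, 0)
(-4.168, -4.316)
(1.587, -9.873)
(9.5, -17.515)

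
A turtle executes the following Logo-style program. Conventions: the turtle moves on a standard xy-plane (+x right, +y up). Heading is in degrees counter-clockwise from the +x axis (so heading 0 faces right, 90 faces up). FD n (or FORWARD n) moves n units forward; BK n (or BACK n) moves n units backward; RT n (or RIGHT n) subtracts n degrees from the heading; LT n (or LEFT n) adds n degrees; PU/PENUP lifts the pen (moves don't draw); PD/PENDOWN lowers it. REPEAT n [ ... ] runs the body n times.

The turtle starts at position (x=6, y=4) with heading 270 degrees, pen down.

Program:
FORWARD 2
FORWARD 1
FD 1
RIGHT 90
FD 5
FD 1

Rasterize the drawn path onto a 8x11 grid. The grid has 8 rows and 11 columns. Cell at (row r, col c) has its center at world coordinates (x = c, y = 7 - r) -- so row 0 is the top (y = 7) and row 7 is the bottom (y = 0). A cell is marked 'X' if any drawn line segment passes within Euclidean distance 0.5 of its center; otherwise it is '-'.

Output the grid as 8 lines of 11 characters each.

Answer: -----------
-----------
-----------
------X----
------X----
------X----
------X----
XXXXXXX----

Derivation:
Segment 0: (6,4) -> (6,2)
Segment 1: (6,2) -> (6,1)
Segment 2: (6,1) -> (6,0)
Segment 3: (6,0) -> (1,0)
Segment 4: (1,0) -> (0,0)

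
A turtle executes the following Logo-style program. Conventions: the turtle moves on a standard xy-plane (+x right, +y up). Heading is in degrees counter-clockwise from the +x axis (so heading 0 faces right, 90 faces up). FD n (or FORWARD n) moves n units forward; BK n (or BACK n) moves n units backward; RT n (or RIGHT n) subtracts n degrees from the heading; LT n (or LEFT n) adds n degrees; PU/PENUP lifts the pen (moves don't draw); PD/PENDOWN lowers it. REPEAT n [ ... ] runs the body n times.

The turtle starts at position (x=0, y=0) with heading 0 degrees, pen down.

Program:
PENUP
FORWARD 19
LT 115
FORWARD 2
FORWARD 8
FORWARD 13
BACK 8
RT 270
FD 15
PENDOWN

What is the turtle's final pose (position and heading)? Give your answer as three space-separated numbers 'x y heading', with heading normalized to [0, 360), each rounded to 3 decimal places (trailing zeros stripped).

Answer: -0.934 7.255 205

Derivation:
Executing turtle program step by step:
Start: pos=(0,0), heading=0, pen down
PU: pen up
FD 19: (0,0) -> (19,0) [heading=0, move]
LT 115: heading 0 -> 115
FD 2: (19,0) -> (18.155,1.813) [heading=115, move]
FD 8: (18.155,1.813) -> (14.774,9.063) [heading=115, move]
FD 13: (14.774,9.063) -> (9.28,20.845) [heading=115, move]
BK 8: (9.28,20.845) -> (12.661,13.595) [heading=115, move]
RT 270: heading 115 -> 205
FD 15: (12.661,13.595) -> (-0.934,7.255) [heading=205, move]
PD: pen down
Final: pos=(-0.934,7.255), heading=205, 0 segment(s) drawn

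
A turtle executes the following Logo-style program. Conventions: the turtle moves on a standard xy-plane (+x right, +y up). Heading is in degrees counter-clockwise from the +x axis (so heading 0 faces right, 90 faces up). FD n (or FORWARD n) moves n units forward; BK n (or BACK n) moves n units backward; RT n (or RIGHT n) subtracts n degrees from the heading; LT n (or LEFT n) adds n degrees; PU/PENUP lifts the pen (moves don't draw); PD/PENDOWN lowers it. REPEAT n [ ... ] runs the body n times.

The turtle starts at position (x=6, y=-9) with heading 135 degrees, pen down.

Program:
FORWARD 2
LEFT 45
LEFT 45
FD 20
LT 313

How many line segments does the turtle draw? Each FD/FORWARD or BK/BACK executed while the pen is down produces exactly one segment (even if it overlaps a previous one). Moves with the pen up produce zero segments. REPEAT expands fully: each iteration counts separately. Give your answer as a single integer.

Executing turtle program step by step:
Start: pos=(6,-9), heading=135, pen down
FD 2: (6,-9) -> (4.586,-7.586) [heading=135, draw]
LT 45: heading 135 -> 180
LT 45: heading 180 -> 225
FD 20: (4.586,-7.586) -> (-9.556,-21.728) [heading=225, draw]
LT 313: heading 225 -> 178
Final: pos=(-9.556,-21.728), heading=178, 2 segment(s) drawn
Segments drawn: 2

Answer: 2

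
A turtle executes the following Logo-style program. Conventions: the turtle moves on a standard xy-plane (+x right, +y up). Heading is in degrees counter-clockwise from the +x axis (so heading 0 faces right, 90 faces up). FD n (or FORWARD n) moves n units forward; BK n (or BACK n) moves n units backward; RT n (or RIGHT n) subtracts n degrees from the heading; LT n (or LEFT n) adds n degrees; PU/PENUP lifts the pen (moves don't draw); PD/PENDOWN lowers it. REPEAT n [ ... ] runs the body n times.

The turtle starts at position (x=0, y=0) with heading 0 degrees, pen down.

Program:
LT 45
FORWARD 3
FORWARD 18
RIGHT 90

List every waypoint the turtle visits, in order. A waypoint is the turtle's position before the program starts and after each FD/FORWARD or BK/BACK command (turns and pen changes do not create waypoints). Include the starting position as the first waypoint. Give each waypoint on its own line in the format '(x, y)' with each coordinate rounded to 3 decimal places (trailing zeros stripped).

Answer: (0, 0)
(2.121, 2.121)
(14.849, 14.849)

Derivation:
Executing turtle program step by step:
Start: pos=(0,0), heading=0, pen down
LT 45: heading 0 -> 45
FD 3: (0,0) -> (2.121,2.121) [heading=45, draw]
FD 18: (2.121,2.121) -> (14.849,14.849) [heading=45, draw]
RT 90: heading 45 -> 315
Final: pos=(14.849,14.849), heading=315, 2 segment(s) drawn
Waypoints (3 total):
(0, 0)
(2.121, 2.121)
(14.849, 14.849)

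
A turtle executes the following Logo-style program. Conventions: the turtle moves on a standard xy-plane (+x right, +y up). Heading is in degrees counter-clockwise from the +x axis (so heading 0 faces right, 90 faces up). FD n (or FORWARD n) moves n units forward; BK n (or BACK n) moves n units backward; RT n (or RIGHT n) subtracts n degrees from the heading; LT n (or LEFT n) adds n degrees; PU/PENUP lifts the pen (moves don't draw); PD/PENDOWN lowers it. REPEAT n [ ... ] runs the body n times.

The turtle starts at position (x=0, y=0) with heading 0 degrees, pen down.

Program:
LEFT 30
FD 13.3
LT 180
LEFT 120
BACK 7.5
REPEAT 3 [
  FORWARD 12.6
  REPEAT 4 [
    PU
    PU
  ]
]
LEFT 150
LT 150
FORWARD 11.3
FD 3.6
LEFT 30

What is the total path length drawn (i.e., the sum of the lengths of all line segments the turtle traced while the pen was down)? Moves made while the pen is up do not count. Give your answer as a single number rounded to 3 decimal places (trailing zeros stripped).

Answer: 33.4

Derivation:
Executing turtle program step by step:
Start: pos=(0,0), heading=0, pen down
LT 30: heading 0 -> 30
FD 13.3: (0,0) -> (11.518,6.65) [heading=30, draw]
LT 180: heading 30 -> 210
LT 120: heading 210 -> 330
BK 7.5: (11.518,6.65) -> (5.023,10.4) [heading=330, draw]
REPEAT 3 [
  -- iteration 1/3 --
  FD 12.6: (5.023,10.4) -> (15.935,4.1) [heading=330, draw]
  REPEAT 4 [
    -- iteration 1/4 --
    PU: pen up
    PU: pen up
    -- iteration 2/4 --
    PU: pen up
    PU: pen up
    -- iteration 3/4 --
    PU: pen up
    PU: pen up
    -- iteration 4/4 --
    PU: pen up
    PU: pen up
  ]
  -- iteration 2/3 --
  FD 12.6: (15.935,4.1) -> (26.847,-2.2) [heading=330, move]
  REPEAT 4 [
    -- iteration 1/4 --
    PU: pen up
    PU: pen up
    -- iteration 2/4 --
    PU: pen up
    PU: pen up
    -- iteration 3/4 --
    PU: pen up
    PU: pen up
    -- iteration 4/4 --
    PU: pen up
    PU: pen up
  ]
  -- iteration 3/3 --
  FD 12.6: (26.847,-2.2) -> (37.759,-8.5) [heading=330, move]
  REPEAT 4 [
    -- iteration 1/4 --
    PU: pen up
    PU: pen up
    -- iteration 2/4 --
    PU: pen up
    PU: pen up
    -- iteration 3/4 --
    PU: pen up
    PU: pen up
    -- iteration 4/4 --
    PU: pen up
    PU: pen up
  ]
]
LT 150: heading 330 -> 120
LT 150: heading 120 -> 270
FD 11.3: (37.759,-8.5) -> (37.759,-19.8) [heading=270, move]
FD 3.6: (37.759,-19.8) -> (37.759,-23.4) [heading=270, move]
LT 30: heading 270 -> 300
Final: pos=(37.759,-23.4), heading=300, 3 segment(s) drawn

Segment lengths:
  seg 1: (0,0) -> (11.518,6.65), length = 13.3
  seg 2: (11.518,6.65) -> (5.023,10.4), length = 7.5
  seg 3: (5.023,10.4) -> (15.935,4.1), length = 12.6
Total = 33.4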